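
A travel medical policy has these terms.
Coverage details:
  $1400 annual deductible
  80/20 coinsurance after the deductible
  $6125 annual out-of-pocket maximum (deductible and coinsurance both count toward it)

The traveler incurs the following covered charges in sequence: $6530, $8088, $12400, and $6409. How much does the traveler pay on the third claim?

Claim 1 ($6530): deductible takes $1400, $5130 remains; traveler's 20% is $1026. Cost to traveler: $2426. OOP to date $2426.
Claim 2 ($8088): deductible met; 20% of $8088 = $1617.60. Cost to traveler: $1617.60. OOP to date $4043.60.
Claim 3 ($12400): deductible met; 20% of $12400 = $2480. Adding that to $4043.60 gives $6523.60, past the $6125 cap; traveler pays only $6125 − $4043.60 = $2081.40.

$2081.40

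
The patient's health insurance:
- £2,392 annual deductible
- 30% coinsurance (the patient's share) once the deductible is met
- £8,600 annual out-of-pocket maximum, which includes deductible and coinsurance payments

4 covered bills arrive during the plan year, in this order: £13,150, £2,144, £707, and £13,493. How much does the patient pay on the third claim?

£212.10

#1 (£13,150): deductible takes £2,392, £10,758 remains; patient's 30% is £3,227.40. Cost to patient: £5,619.40. OOP to date £5,619.40.
#2 (£2,144): 30% coinsurance on £2,144 = £643.20. Patient pays £643.20; OOP now £6,262.60.
#3 (£707): deductible already satisfied, so patient's share is 30% × £707 = £212.10. Patient owes £212.10 (running OOP £6,474.70).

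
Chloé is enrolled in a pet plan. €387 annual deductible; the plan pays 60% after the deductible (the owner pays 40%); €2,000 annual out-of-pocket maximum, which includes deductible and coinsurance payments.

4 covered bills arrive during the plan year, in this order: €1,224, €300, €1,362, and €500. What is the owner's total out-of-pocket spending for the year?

€1,586.60

Claim 1 (€1,224): deductible takes €387, €837 remains; owner's 40% is €334.80. Owner pays €721.80; OOP now €721.80.
Claim 2 (€300): 40% coinsurance on €300 = €120. Cost to owner: €120. OOP to date €841.80.
Claim 3 (€1,362): deductible already satisfied, so owner's share is 40% × €1,362 = €544.80. Owner pays €544.80; OOP now €1,386.60.
Claim 4 (€500): deductible met; 40% of €500 = €200. Owner pays €200; OOP now €1,586.60.
Summing the owner's payments: €721.80 + €120 + €544.80 + €200 = €1,586.60.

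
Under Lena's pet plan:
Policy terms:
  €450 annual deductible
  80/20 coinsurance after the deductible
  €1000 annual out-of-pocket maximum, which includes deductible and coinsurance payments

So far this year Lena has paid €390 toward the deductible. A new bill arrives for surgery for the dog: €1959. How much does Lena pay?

Deductible still to meet: €450 − €390 = €60.
After the €60 deductible portion, €1959 − €60 = €1899 is subject to coinsurance.
20% of €1899 = €379.80 falls to the owner.
Owner responsibility before any cap: €60 + €379.80 = €439.80.
Total out-of-pocket so far would be €390 + €439.80 = €829.80, below the €1000 cap — no reduction.

€439.80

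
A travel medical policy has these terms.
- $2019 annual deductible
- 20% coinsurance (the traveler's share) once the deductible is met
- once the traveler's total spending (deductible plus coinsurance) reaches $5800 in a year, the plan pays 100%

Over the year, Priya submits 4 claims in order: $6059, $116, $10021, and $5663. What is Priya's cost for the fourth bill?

$945.60

#1 ($6059): deductible takes $2019, $4040 remains; traveler's 20% is $808. Traveler owes $2827 (running OOP $2827).
#2 ($116): deductible already satisfied, so traveler's share is 20% × $116 = $23.20. Cost to traveler: $23.20. OOP to date $2850.20.
#3 ($10021): deductible met; 20% of $10021 = $2004.20. Traveler owes $2004.20 (running OOP $4854.40).
#4 ($5663): deductible met; 20% of $5663 = $1132.60. That would push OOP to $5987, over the $5800 cap, so traveler pays $5800 − $4854.40 = $945.60.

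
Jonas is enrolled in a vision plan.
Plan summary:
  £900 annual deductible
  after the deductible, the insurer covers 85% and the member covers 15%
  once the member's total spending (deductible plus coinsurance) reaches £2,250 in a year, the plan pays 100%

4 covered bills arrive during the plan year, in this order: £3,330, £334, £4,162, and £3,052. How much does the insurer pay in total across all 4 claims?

Bill 1, £3,330: deductible takes £900, £2,430 remains; 15% of £2,430 = £364.50. Member pays £1,264.50; OOP now £1,264.50. Insurer: £3,330 − £1,264.50 = £2,065.50.
Bill 2, £334: deductible met; 15% of £334 = £50.10. Member pays £50.10; OOP now £1,314.60. Plan pays £334 − £50.10 = £283.90.
Bill 3, £4,162: 15% coinsurance on £4,162 = £624.30. Member pays £624.30; OOP now £1,938.90. Insurer: £4,162 − £624.30 = £3,537.70.
Bill 4, £3,052: deductible met; 15% of £3,052 = £457.80. OOP would hit £2,396.70 > £2,250, so the cap limits the member to £2,250 − £1,938.90 = £311.10. Insurer: £3,052 − £311.10 = £2,740.90.
Insurer total: £2,065.50 + £283.90 + £3,537.70 + £2,740.90 = £8,628.

£8,628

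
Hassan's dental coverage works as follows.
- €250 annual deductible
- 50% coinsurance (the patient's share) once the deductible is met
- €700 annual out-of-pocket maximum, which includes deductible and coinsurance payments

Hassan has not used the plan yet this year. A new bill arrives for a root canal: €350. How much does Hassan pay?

The full €250 deductible is still open; €250 of this bill applies to it.
That leaves €350 − €250 = €100 for coinsurance.
Coinsurance: €100 × 50% = €50.
Patient responsibility before any cap: €250 + €50 = €300.
Cumulative spending €0 + €300 = €300 stays under the €700 maximum.

€300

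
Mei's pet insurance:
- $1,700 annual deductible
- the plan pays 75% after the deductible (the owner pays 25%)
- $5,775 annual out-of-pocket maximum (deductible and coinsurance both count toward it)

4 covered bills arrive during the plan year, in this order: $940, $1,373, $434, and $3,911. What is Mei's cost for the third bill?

$108.50

#1 ($940): all of it applies to the deductible. Owner pays $940; OOP now $940.
#2 ($1,373): $760 finishes the deductible; $613 goes to coinsurance; coinsurance $613 × 25% = $153.25. Owner pays $913.25; OOP now $1,853.25.
#3 ($434): deductible already satisfied, so owner's share is 25% × $434 = $108.50. Owner pays $108.50; OOP now $1,961.75.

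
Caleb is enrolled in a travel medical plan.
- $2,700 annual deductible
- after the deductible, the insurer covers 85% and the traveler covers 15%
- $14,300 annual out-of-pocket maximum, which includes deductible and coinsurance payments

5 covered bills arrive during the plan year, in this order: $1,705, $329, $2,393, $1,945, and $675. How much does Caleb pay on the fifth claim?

Claim 1 — $1,705: entire amount goes to the deductible. Traveler owes $1,705 (running OOP $1,705).
Claim 2 — $329: entire amount goes to the deductible. Cost to traveler: $329. OOP to date $2,034.
Claim 3 — $2,393: $666 to deductible, leaving $1,727; traveler's 15% is $259.05. Traveler pays $925.05; OOP now $2,959.05.
Claim 4 — $1,945: 15% coinsurance on $1,945 = $291.75. Traveler pays $291.75; OOP now $3,250.80.
Claim 5 — $675: deductible already satisfied, so traveler's share is 15% × $675 = $101.25. Traveler pays $101.25; OOP now $3,352.05.

$101.25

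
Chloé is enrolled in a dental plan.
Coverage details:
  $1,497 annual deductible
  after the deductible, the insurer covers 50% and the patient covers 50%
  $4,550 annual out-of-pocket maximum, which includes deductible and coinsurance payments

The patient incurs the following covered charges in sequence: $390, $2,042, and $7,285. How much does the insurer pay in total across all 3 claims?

$5,167

Claim 1 ($390): fully absorbed by the deductible. Cost to patient: $390. OOP to date $390. Plan pays $390 − $390 = $0.
Claim 2 ($2,042): $1,107 to deductible, leaving $935; patient's 50% is $467.50. Cost to patient: $1,574.50. OOP to date $1,964.50. Plan pays $2,042 − $1,574.50 = $467.50.
Claim 3 ($7,285): deductible already satisfied, so patient's share is 50% × $7,285 = $3,642.50. That would push OOP to $5,607, over the $4,550 cap, so patient pays $4,550 − $1,964.50 = $2,585.50. Insurer: $7,285 − $2,585.50 = $4,699.50.
Insurer total = bills − patient's total = $9,717 − $4,550 = $5,167.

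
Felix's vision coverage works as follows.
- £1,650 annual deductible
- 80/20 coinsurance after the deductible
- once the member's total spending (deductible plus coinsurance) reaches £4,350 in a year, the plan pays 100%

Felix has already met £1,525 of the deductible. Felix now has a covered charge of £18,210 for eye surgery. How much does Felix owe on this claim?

£1,525 of the £1,650 deductible is already met, leaving £125.
After the £125 deductible portion, £18,210 − £125 = £18,085 is subject to coinsurance.
Member's 20% share of £18,085 is £3,617.
That puts the member's cost at £125 + £3,617 = £3,742 before any cap.
Adding £3,742 to the £1,525 already spent would give £5,267, which exceeds the £4,350 cap; the member pays just £4,350 − £1,525 = £2,825.

£2,825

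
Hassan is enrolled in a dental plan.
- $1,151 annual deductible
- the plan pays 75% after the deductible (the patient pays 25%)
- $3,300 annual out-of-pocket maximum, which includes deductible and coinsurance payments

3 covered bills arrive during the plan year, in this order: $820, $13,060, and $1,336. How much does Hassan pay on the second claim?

Claim 1 — $820: fully absorbed by the deductible. Cost to patient: $820. OOP to date $820.
Claim 2 — $13,060: deductible takes $331, $12,729 remains; 25% of $12,729 = $3,182.25. Together that's $331 + $3,182.25 = $3,513.25. Adding that to $820 gives $4,333.25, past the $3,300 cap; patient pays only $3,300 − $820 = $2,480.

$2,480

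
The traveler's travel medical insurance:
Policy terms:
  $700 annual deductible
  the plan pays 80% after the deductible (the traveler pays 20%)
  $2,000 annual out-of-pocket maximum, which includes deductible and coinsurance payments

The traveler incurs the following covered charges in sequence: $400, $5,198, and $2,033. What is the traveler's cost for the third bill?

Bill 1, $400: all of it applies to the deductible. Traveler owes $400 (running OOP $400).
Bill 2, $5,198: $300 to deductible, leaving $4,898; traveler's 20% is $979.60. Traveler pays $1,279.60; OOP now $1,679.60.
Bill 3, $2,033: 20% coinsurance on $2,033 = $406.60. That would push OOP to $2,086.20, over the $2,000 cap, so traveler pays $2,000 − $1,679.60 = $320.40.

$320.40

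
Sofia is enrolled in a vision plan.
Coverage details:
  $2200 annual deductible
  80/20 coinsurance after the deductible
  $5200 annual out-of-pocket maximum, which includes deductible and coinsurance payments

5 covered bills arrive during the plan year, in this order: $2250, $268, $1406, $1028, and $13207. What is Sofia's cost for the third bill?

$281.20

Claim 1 — $2250: $2200 to deductible, leaving $50; member's 20% is $10. Cost to member: $2210. OOP to date $2210.
Claim 2 — $268: deductible met; 20% of $268 = $53.60. Member owes $53.60 (running OOP $2263.60).
Claim 3 — $1406: deductible met; 20% of $1406 = $281.20. Cost to member: $281.20. OOP to date $2544.80.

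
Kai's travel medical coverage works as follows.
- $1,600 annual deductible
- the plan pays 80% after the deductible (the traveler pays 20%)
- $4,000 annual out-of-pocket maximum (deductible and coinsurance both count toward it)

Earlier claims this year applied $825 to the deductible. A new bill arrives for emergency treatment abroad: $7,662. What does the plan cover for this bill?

$5,509.60

Remaining deductible: $1,600 − $825 = $775.
After the $775 deductible portion, $7,662 − $775 = $6,887 is subject to coinsurance.
Coinsurance: $6,887 × 20% = $1,377.40.
Traveler responsibility before any cap: $775 + $1,377.40 = $2,152.40.
Total out-of-pocket so far would be $825 + $2,152.40 = $2,977.40, below the $4,000 cap — no reduction.
Insurer pays the balance: $7,662 − $2,152.40 = $5,509.60.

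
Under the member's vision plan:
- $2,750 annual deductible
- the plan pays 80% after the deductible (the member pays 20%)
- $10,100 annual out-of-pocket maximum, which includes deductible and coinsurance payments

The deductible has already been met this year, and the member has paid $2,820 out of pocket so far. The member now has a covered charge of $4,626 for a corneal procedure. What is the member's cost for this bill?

$925.20

With the deductible met, the entire $4,626 is subject to coinsurance.
20% of $4,626 = $925.20 falls to the member.
Total out-of-pocket so far would be $2,820 + $925.20 = $3,745.20, below the $10,100 cap — no reduction.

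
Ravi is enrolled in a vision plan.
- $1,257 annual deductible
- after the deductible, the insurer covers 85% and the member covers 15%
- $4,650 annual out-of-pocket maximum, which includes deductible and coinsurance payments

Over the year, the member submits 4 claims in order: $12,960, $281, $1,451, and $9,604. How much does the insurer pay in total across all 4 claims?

$19,646

Claim 1 ($12,960): $1,257 finishes the deductible; $11,703 goes to coinsurance; coinsurance $11,703 × 15% = $1,755.45. Member pays $3,012.45; OOP now $3,012.45. Plan pays $12,960 − $3,012.45 = $9,947.55.
Claim 2 ($281): deductible met; 15% of $281 = $42.15. Cost to member: $42.15. OOP to date $3,054.60. Plan pays $281 − $42.15 = $238.85.
Claim 3 ($1,451): deductible already satisfied, so member's share is 15% × $1,451 = $217.65. Member pays $217.65; OOP now $3,272.25. Insurer: $1,451 − $217.65 = $1,233.35.
Claim 4 ($9,604): deductible met; 15% of $9,604 = $1,440.60. OOP would hit $4,712.85 > $4,650, so the cap limits the member to $4,650 − $3,272.25 = $1,377.75. Plan pays $9,604 − $1,377.75 = $8,226.25.
Insurer total: $9,947.55 + $238.85 + $1,233.35 + $8,226.25 = $19,646.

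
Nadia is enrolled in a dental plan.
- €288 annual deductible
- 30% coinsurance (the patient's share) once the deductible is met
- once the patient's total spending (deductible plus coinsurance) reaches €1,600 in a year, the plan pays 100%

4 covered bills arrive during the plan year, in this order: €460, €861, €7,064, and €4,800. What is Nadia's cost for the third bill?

€1,002.10

#1 (€460): deductible takes €288, €172 remains; coinsurance €172 × 30% = €51.60. Cost to patient: €339.60. OOP to date €339.60.
#2 (€861): 30% coinsurance on €861 = €258.30. Patient pays €258.30; OOP now €597.90.
#3 (€7,064): deductible met; 30% of €7,064 = €2,119.20. That would push OOP to €2,717.10, over the €1,600 cap, so patient pays €1,600 − €597.90 = €1,002.10.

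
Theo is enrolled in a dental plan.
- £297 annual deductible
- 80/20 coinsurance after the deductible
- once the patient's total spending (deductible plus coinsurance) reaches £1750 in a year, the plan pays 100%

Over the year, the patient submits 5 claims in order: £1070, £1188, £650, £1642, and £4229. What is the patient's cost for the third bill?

#1 (£1070): deductible takes £297, £773 remains; coinsurance £773 × 20% = £154.60. Patient pays £451.60; OOP now £451.60.
#2 (£1188): deductible already satisfied, so patient's share is 20% × £1188 = £237.60. Patient pays £237.60; OOP now £689.20.
#3 (£650): deductible already satisfied, so patient's share is 20% × £650 = £130. Cost to patient: £130. OOP to date £819.20.

£130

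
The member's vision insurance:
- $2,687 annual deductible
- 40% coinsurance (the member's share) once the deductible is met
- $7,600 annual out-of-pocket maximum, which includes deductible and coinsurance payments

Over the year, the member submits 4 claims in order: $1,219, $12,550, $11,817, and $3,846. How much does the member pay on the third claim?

#1 ($1,219): entire amount goes to the deductible. Member owes $1,219 (running OOP $1,219).
#2 ($12,550): $1,468 to deductible, leaving $11,082; 40% of $11,082 = $4,432.80. Member pays $5,900.80; OOP now $7,119.80.
#3 ($11,817): deductible met; 40% of $11,817 = $4,726.80. Adding that to $7,119.80 gives $11,846.60, past the $7,600 cap; member pays only $7,600 − $7,119.80 = $480.20.

$480.20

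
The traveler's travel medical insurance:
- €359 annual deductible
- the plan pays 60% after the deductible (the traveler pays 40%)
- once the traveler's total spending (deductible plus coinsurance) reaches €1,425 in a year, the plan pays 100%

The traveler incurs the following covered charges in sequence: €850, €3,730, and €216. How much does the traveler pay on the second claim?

Claim 1 (€850): deductible takes €359, €491 remains; coinsurance €491 × 40% = €196.40. Traveler owes €555.40 (running OOP €555.40).
Claim 2 (€3,730): deductible already satisfied, so traveler's share is 40% × €3,730 = €1,492. Adding that to €555.40 gives €2,047.40, past the €1,425 cap; traveler pays only €1,425 − €555.40 = €869.60.

€869.60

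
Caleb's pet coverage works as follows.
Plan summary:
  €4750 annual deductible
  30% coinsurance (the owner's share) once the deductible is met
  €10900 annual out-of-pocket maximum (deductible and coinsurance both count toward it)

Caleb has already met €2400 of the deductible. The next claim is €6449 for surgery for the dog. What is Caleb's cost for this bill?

Deductible still to meet: €4750 − €2400 = €2350.
The remaining €4099 (= €6449 − €2350) moves to coinsurance.
Coinsurance: €4099 × 30% = €1229.70.
Owner responsibility before any cap: €2350 + €1229.70 = €3579.70.
Cumulative spending €2400 + €3579.70 = €5979.70 stays under the €10900 maximum.

€3579.70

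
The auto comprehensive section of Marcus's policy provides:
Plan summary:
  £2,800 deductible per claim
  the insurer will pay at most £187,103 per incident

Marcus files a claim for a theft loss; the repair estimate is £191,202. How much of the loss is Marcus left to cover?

After the deductible, £191,202 − £2,800 = £188,402 remains.
Since £188,402 > £187,103, the payout is capped at £187,103.
Policyholder's share is the uncovered remainder: £191,202 − £187,103 = £4,099.

£4,099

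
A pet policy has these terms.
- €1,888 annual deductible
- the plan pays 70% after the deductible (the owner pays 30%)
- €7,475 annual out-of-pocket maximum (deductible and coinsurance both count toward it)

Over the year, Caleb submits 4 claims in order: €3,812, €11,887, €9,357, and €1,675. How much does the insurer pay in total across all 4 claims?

Bill 1, €3,812: deductible takes €1,888, €1,924 remains; 30% of €1,924 = €577.20. Owner pays €2,465.20; OOP now €2,465.20. Insurer: €3,812 − €2,465.20 = €1,346.80.
Bill 2, €11,887: deductible already satisfied, so owner's share is 30% × €11,887 = €3,566.10. Owner pays €3,566.10; OOP now €6,031.30. Insurer: €11,887 − €3,566.10 = €8,320.90.
Bill 3, €9,357: deductible met; 30% of €9,357 = €2,807.10. That would push OOP to €8,838.40, over the €7,475 cap, so owner pays €7,475 − €6,031.30 = €1,443.70. Plan pays €9,357 − €1,443.70 = €7,913.30.
Bill 4, €1,675: 30% coinsurance on €1,675 = €502.50. OOP would hit €7,977.50 > €7,475, so the cap limits the owner to €7,475 − €7,475 = €0. Plan pays €1,675 − €0 = €1,675.
Insurer total = bills − owner's total = €26,731 − €7,475 = €19,256.

€19,256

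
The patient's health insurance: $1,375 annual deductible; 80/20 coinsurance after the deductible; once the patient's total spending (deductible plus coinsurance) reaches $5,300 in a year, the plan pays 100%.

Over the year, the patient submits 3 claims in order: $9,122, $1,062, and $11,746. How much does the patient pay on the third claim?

#1 ($9,122): $1,375 to deductible, leaving $7,747; 20% of $7,747 = $1,549.40. Patient pays $2,924.40; OOP now $2,924.40.
#2 ($1,062): deductible already satisfied, so patient's share is 20% × $1,062 = $212.40. Cost to patient: $212.40. OOP to date $3,136.80.
#3 ($11,746): 20% coinsurance on $11,746 = $2,349.20. OOP would hit $5,486 > $5,300, so the cap limits the patient to $5,300 − $3,136.80 = $2,163.20.

$2,163.20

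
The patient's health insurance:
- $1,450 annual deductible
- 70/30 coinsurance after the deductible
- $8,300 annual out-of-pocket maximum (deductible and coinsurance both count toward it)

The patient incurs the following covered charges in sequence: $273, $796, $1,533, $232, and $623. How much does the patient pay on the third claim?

$726.60

Claim 1 — $273: all of it applies to the deductible. Cost to patient: $273. OOP to date $273.
Claim 2 — $796: entire amount goes to the deductible. Patient owes $796 (running OOP $1,069).
Claim 3 — $1,533: $381 finishes the deductible; $1,152 goes to coinsurance; 30% of $1,152 = $345.60. Cost to patient: $726.60. OOP to date $1,795.60.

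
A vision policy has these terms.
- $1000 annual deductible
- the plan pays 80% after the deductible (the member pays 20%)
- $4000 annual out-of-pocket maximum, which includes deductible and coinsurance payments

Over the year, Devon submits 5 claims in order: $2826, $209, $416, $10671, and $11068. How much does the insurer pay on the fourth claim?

$8536.80

#1 ($2826): $1000 finishes the deductible; $1826 goes to coinsurance; 20% of $1826 = $365.20. Member pays $1365.20; OOP now $1365.20. Insurer: $2826 − $1365.20 = $1460.80.
#2 ($209): 20% coinsurance on $209 = $41.80. Member pays $41.80; OOP now $1407. Plan pays $209 − $41.80 = $167.20.
#3 ($416): 20% coinsurance on $416 = $83.20. Member pays $83.20; OOP now $1490.20. Plan pays $416 − $83.20 = $332.80.
#4 ($10671): deductible already satisfied, so member's share is 20% × $10671 = $2134.20. Member pays $2134.20; OOP now $3624.40. Plan pays $10671 − $2134.20 = $8536.80.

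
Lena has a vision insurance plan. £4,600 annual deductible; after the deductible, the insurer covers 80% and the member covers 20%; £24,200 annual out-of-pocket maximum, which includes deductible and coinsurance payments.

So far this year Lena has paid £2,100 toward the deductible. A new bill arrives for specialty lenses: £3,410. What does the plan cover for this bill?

£728

Remaining deductible: £4,600 − £2,100 = £2,500.
The remaining £910 (= £3,410 − £2,500) moves to coinsurance.
20% of £910 = £182 falls to the member.
That puts the member's cost at £2,500 + £182 = £2,682 before any cap.
Total out-of-pocket so far would be £2,100 + £2,682 = £4,782, below the £24,200 cap — no reduction.
The insurer covers the remainder: £3,410 − £2,682 = £728.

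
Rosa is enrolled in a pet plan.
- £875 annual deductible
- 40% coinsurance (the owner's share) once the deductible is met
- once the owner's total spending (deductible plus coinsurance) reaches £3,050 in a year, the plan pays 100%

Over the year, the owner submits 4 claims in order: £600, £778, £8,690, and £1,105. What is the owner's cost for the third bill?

£1,973.80

Claim 1 — £600: all of it applies to the deductible. Owner owes £600 (running OOP £600).
Claim 2 — £778: deductible takes £275, £503 remains; 40% of £503 = £201.20. Cost to owner: £476.20. OOP to date £1,076.20.
Claim 3 — £8,690: deductible already satisfied, so owner's share is 40% × £8,690 = £3,476. That would push OOP to £4,552.20, over the £3,050 cap, so owner pays £3,050 − £1,076.20 = £1,973.80.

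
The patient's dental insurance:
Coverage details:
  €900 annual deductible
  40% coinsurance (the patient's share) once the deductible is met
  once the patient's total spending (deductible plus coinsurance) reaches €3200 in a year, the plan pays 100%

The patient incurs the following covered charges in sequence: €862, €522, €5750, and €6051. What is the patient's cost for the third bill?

Bill 1, €862: all of it applies to the deductible. Patient pays €862; OOP now €862.
Bill 2, €522: deductible takes €38, €484 remains; coinsurance €484 × 40% = €193.60. Cost to patient: €231.60. OOP to date €1093.60.
Bill 3, €5750: deductible met; 40% of €5750 = €2300. OOP would hit €3393.60 > €3200, so the cap limits the patient to €3200 − €1093.60 = €2106.40.

€2106.40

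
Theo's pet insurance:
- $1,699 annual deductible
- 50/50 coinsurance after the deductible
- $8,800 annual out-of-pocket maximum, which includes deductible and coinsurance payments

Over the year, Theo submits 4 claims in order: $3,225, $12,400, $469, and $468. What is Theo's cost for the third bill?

#1 ($3,225): $1,699 finishes the deductible; $1,526 goes to coinsurance; owner's 50% is $763. Owner owes $2,462 (running OOP $2,462).
#2 ($12,400): deductible met; 50% of $12,400 = $6,200. Cost to owner: $6,200. OOP to date $8,662.
#3 ($469): deductible already satisfied, so owner's share is 50% × $469 = $234.50. That would push OOP to $8,896.50, over the $8,800 cap, so owner pays $8,800 − $8,662 = $138.

$138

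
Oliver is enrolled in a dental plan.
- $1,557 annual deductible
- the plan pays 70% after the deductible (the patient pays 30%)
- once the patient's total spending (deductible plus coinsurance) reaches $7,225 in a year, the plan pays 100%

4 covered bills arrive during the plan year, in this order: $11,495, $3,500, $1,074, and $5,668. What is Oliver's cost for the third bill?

Claim 1 ($11,495): $1,557 finishes the deductible; $9,938 goes to coinsurance; patient's 30% is $2,981.40. Cost to patient: $4,538.40. OOP to date $4,538.40.
Claim 2 ($3,500): 30% coinsurance on $3,500 = $1,050. Cost to patient: $1,050. OOP to date $5,588.40.
Claim 3 ($1,074): deductible already satisfied, so patient's share is 30% × $1,074 = $322.20. Patient owes $322.20 (running OOP $5,910.60).

$322.20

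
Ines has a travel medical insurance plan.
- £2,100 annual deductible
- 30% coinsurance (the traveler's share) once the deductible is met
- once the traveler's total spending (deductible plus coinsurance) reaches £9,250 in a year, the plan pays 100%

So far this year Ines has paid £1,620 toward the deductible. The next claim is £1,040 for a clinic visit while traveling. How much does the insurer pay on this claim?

£392

£1,620 of the £2,100 deductible is already met, leaving £480.
After the £480 deductible portion, £1,040 − £480 = £560 is subject to coinsurance.
Coinsurance: £560 × 30% = £168.
Traveler responsibility before any cap: £480 + £168 = £648.
Cumulative spending £1,620 + £648 = £2,268 stays under the £9,250 maximum.
Insurer pays the balance: £1,040 − £648 = £392.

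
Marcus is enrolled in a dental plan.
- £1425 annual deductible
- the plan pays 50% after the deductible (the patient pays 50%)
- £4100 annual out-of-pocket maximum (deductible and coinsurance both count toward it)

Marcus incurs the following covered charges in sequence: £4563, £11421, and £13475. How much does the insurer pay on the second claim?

Claim 1 (£4563): £1425 to deductible, leaving £3138; coinsurance £3138 × 50% = £1569. Patient owes £2994 (running OOP £2994). Plan pays £4563 − £2994 = £1569.
Claim 2 (£11421): 50% coinsurance on £11421 = £5710.50. Adding that to £2994 gives £8704.50, past the £4100 cap; patient pays only £4100 − £2994 = £1106. Insurer: £11421 − £1106 = £10315.

£10315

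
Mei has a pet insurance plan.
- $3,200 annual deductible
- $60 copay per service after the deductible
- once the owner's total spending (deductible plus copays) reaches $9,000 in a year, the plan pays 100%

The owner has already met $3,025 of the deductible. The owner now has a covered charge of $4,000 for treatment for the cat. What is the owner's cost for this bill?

$235

Remaining deductible: $3,200 − $3,025 = $175.
After the $175 deductible portion, $4,000 − $175 = $3,825 is subject to the copay.
Copay on this service: $60.
So the owner owes $175 + $60 = $235 before any cap.
Cumulative spending $3,025 + $235 = $3,260 stays under the $9,000 maximum.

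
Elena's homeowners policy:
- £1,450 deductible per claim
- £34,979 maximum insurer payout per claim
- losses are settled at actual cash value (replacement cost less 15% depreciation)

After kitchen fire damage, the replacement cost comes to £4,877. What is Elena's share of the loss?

£2,181.55

At 15% depreciation, ACV = £4,877 − £731.55 = £4,145.45.
Subtract the deductible: £4,145.45 − £1,450 = £2,695.45.
£2,695.45 ≤ £34,979, so the limit doesn't bind; insurer pays £2,695.45.
Homeowner's share is the uncovered remainder: £4,877 − £2,695.45 = £2,181.55.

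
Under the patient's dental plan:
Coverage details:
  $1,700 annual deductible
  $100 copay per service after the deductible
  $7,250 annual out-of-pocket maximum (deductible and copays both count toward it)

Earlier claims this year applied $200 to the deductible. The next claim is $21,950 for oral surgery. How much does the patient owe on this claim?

Remaining deductible: $1,700 − $200 = $1,500.
The remaining $20,450 (= $21,950 − $1,500) moves to the copay.
Copay on this service: $100.
So the patient owes $1,500 + $100 = $1,600 before any cap.
Cumulative spending $200 + $1,600 = $1,800 stays under the $7,250 maximum.

$1,600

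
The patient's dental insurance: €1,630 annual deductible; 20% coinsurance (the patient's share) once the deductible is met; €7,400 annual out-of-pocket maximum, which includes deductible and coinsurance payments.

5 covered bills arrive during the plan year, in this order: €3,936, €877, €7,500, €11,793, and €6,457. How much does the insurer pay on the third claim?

Claim 1 (€3,936): deductible takes €1,630, €2,306 remains; 20% of €2,306 = €461.20. Patient pays €2,091.20; OOP now €2,091.20. Plan pays €3,936 − €2,091.20 = €1,844.80.
Claim 2 (€877): deductible met; 20% of €877 = €175.40. Cost to patient: €175.40. OOP to date €2,266.60. Plan pays €877 − €175.40 = €701.60.
Claim 3 (€7,500): deductible met; 20% of €7,500 = €1,500. Patient pays €1,500; OOP now €3,766.60. Plan pays €7,500 − €1,500 = €6,000.

€6,000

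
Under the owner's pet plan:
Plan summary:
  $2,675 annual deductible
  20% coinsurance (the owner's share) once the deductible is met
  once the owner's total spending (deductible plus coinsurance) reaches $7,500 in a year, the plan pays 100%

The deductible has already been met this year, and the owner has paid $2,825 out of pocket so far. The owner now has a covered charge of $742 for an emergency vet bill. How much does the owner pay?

The deductible is already satisfied, so the full bill goes to coinsurance.
Coinsurance: $742 × 20% = $148.40.
Cumulative spending $2,825 + $148.40 = $2,973.40 stays under the $7,500 maximum.

$148.40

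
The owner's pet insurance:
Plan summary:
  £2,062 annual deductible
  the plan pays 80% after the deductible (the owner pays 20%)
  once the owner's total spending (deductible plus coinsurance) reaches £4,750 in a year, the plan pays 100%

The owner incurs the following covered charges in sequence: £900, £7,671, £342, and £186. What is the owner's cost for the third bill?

Claim 1 — £900: entire amount goes to the deductible. Owner owes £900 (running OOP £900).
Claim 2 — £7,671: £1,162 finishes the deductible; £6,509 goes to coinsurance; owner's 20% is £1,301.80. Owner pays £2,463.80; OOP now £3,363.80.
Claim 3 — £342: deductible met; 20% of £342 = £68.40. Cost to owner: £68.40. OOP to date £3,432.20.

£68.40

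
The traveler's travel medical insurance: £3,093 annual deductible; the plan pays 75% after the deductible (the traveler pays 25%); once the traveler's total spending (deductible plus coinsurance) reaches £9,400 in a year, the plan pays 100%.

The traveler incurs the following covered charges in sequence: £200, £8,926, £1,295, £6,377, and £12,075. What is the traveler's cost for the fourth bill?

£1,594.25

Bill 1, £200: entire amount goes to the deductible. Traveler pays £200; OOP now £200.
Bill 2, £8,926: £2,893 finishes the deductible; £6,033 goes to coinsurance; traveler's 25% is £1,508.25. Cost to traveler: £4,401.25. OOP to date £4,601.25.
Bill 3, £1,295: deductible already satisfied, so traveler's share is 25% × £1,295 = £323.75. Traveler owes £323.75 (running OOP £4,925).
Bill 4, £6,377: 25% coinsurance on £6,377 = £1,594.25. Traveler pays £1,594.25; OOP now £6,519.25.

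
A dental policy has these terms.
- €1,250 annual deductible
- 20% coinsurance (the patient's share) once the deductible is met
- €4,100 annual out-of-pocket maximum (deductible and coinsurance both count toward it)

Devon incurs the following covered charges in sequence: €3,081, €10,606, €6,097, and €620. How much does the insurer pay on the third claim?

€5,734.40

Claim 1 (€3,081): €1,250 to deductible, leaving €1,831; patient's 20% is €366.20. Patient pays €1,616.20; OOP now €1,616.20. Plan pays €3,081 − €1,616.20 = €1,464.80.
Claim 2 (€10,606): deductible already satisfied, so patient's share is 20% × €10,606 = €2,121.20. Patient pays €2,121.20; OOP now €3,737.40. Plan pays €10,606 − €2,121.20 = €8,484.80.
Claim 3 (€6,097): deductible met; 20% of €6,097 = €1,219.40. That would push OOP to €4,956.80, over the €4,100 cap, so patient pays €4,100 − €3,737.40 = €362.60. Plan pays €6,097 − €362.60 = €5,734.40.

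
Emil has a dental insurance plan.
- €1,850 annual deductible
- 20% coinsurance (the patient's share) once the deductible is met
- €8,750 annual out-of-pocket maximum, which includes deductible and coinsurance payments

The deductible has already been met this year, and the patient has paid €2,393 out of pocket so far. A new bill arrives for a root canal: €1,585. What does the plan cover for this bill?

The deductible is already satisfied, so the full bill goes to coinsurance.
Coinsurance: €1,585 × 20% = €317.
Total out-of-pocket so far would be €2,393 + €317 = €2,710, below the €8,750 cap — no reduction.
Insurer pays the balance: €1,585 − €317 = €1,268.

€1,268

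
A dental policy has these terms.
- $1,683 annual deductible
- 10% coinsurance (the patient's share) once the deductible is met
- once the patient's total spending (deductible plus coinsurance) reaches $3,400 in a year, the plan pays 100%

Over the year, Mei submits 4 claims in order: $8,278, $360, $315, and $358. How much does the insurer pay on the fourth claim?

#1 ($8,278): $1,683 finishes the deductible; $6,595 goes to coinsurance; coinsurance $6,595 × 10% = $659.50. Patient owes $2,342.50 (running OOP $2,342.50). Insurer: $8,278 − $2,342.50 = $5,935.50.
#2 ($360): deductible met; 10% of $360 = $36. Patient owes $36 (running OOP $2,378.50). Plan pays $360 − $36 = $324.
#3 ($315): deductible met; 10% of $315 = $31.50. Cost to patient: $31.50. OOP to date $2,410. Insurer: $315 − $31.50 = $283.50.
#4 ($358): 10% coinsurance on $358 = $35.80. Patient owes $35.80 (running OOP $2,445.80). Plan pays $358 − $35.80 = $322.20.

$322.20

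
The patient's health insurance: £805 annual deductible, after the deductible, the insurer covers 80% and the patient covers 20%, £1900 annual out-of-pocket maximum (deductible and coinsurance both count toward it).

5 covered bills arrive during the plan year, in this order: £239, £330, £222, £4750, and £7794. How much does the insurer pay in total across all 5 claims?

Claim 1 — £239: all of it applies to the deductible. Patient pays £239; OOP now £239. Insurer: £239 − £239 = £0.
Claim 2 — £330: entire amount goes to the deductible. Cost to patient: £330. OOP to date £569. Insurer: £330 − £330 = £0.
Claim 3 — £222: entire amount goes to the deductible. Patient pays £222; OOP now £791. Insurer: £222 − £222 = £0.
Claim 4 — £4750: deductible takes £14, £4736 remains; patient's 20% is £947.20. Patient pays £961.20; OOP now £1752.20. Plan pays £4750 − £961.20 = £3788.80.
Claim 5 — £7794: deductible met; 20% of £7794 = £1558.80. That would push OOP to £3311, over the £1900 cap, so patient pays £1900 − £1752.20 = £147.80. Plan pays £7794 − £147.80 = £7646.20.
Insurer total: £0 + £0 + £0 + £3788.80 + £7646.20 = £11435.

£11435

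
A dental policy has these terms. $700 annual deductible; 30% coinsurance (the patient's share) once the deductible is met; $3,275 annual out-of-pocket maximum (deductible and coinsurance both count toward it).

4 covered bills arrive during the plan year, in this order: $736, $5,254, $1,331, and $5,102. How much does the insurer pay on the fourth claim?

Claim 1 ($736): deductible takes $700, $36 remains; 30% of $36 = $10.80. Patient owes $710.80 (running OOP $710.80). Plan pays $736 − $710.80 = $25.20.
Claim 2 ($5,254): 30% coinsurance on $5,254 = $1,576.20. Patient pays $1,576.20; OOP now $2,287. Insurer: $5,254 − $1,576.20 = $3,677.80.
Claim 3 ($1,331): deductible met; 30% of $1,331 = $399.30. Patient owes $399.30 (running OOP $2,686.30). Insurer: $1,331 − $399.30 = $931.70.
Claim 4 ($5,102): 30% coinsurance on $5,102 = $1,530.60. OOP would hit $4,216.90 > $3,275, so the cap limits the patient to $3,275 − $2,686.30 = $588.70. Plan pays $5,102 − $588.70 = $4,513.30.

$4,513.30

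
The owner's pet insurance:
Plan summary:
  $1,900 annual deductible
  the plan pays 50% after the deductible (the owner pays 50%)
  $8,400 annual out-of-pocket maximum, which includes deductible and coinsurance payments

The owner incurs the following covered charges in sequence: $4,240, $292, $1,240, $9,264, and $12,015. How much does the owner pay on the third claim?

#1 ($4,240): $1,900 finishes the deductible; $2,340 goes to coinsurance; 50% of $2,340 = $1,170. Cost to owner: $3,070. OOP to date $3,070.
#2 ($292): deductible met; 50% of $292 = $146. Cost to owner: $146. OOP to date $3,216.
#3 ($1,240): deductible already satisfied, so owner's share is 50% × $1,240 = $620. Owner pays $620; OOP now $3,836.

$620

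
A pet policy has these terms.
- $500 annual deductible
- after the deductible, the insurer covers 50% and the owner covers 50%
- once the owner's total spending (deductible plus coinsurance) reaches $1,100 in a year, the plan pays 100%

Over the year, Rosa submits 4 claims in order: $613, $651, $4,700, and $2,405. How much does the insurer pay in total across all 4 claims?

Claim 1 — $613: deductible takes $500, $113 remains; 50% of $113 = $56.50. Owner pays $556.50; OOP now $556.50. Plan pays $613 − $556.50 = $56.50.
Claim 2 — $651: deductible met; 50% of $651 = $325.50. Cost to owner: $325.50. OOP to date $882. Insurer: $651 − $325.50 = $325.50.
Claim 3 — $4,700: deductible met; 50% of $4,700 = $2,350. That would push OOP to $3,232, over the $1,100 cap, so owner pays $1,100 − $882 = $218. Plan pays $4,700 − $218 = $4,482.
Claim 4 — $2,405: deductible already satisfied, so owner's share is 50% × $2,405 = $1,202.50. That would push OOP to $2,302.50, over the $1,100 cap, so owner pays $1,100 − $1,100 = $0. Insurer: $2,405 − $0 = $2,405.
Insurer total: $56.50 + $325.50 + $4,482 + $2,405 = $7,269.

$7,269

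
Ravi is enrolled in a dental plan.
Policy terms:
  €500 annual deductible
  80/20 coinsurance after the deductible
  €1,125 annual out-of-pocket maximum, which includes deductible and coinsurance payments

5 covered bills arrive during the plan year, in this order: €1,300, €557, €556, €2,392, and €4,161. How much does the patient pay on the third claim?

Bill 1, €1,300: €500 finishes the deductible; €800 goes to coinsurance; coinsurance €800 × 20% = €160. Patient pays €660; OOP now €660.
Bill 2, €557: deductible already satisfied, so patient's share is 20% × €557 = €111.40. Cost to patient: €111.40. OOP to date €771.40.
Bill 3, €556: deductible met; 20% of €556 = €111.20. Cost to patient: €111.20. OOP to date €882.60.

€111.20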